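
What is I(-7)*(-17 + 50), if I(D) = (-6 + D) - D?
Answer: -198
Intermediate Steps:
I(D) = -6
I(-7)*(-17 + 50) = -6*(-17 + 50) = -6*33 = -198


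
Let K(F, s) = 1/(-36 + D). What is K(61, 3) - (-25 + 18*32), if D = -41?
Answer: -42428/77 ≈ -551.01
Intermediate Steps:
K(F, s) = -1/77 (K(F, s) = 1/(-36 - 41) = 1/(-77) = -1/77)
K(61, 3) - (-25 + 18*32) = -1/77 - (-25 + 18*32) = -1/77 - (-25 + 576) = -1/77 - 1*551 = -1/77 - 551 = -42428/77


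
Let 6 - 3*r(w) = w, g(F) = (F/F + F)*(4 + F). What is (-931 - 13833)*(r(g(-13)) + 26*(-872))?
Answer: 335231384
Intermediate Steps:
g(F) = (1 + F)*(4 + F)
r(w) = 2 - w/3
(-931 - 13833)*(r(g(-13)) + 26*(-872)) = (-931 - 13833)*((2 - (4 + (-13)**2 + 5*(-13))/3) + 26*(-872)) = -14764*((2 - (4 + 169 - 65)/3) - 22672) = -14764*((2 - 1/3*108) - 22672) = -14764*((2 - 36) - 22672) = -14764*(-34 - 22672) = -14764*(-22706) = 335231384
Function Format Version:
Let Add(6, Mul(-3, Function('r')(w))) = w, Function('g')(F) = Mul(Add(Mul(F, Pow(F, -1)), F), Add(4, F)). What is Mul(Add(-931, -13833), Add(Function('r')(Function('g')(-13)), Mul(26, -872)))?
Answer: 335231384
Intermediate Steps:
Function('g')(F) = Mul(Add(1, F), Add(4, F))
Function('r')(w) = Add(2, Mul(Rational(-1, 3), w))
Mul(Add(-931, -13833), Add(Function('r')(Function('g')(-13)), Mul(26, -872))) = Mul(Add(-931, -13833), Add(Add(2, Mul(Rational(-1, 3), Add(4, Pow(-13, 2), Mul(5, -13)))), Mul(26, -872))) = Mul(-14764, Add(Add(2, Mul(Rational(-1, 3), Add(4, 169, -65))), -22672)) = Mul(-14764, Add(Add(2, Mul(Rational(-1, 3), 108)), -22672)) = Mul(-14764, Add(Add(2, -36), -22672)) = Mul(-14764, Add(-34, -22672)) = Mul(-14764, -22706) = 335231384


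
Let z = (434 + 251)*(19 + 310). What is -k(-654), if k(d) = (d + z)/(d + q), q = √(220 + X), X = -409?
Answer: 48986998/142635 + 224711*I*√21/142635 ≈ 343.44 + 7.2195*I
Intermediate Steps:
q = 3*I*√21 (q = √(220 - 409) = √(-189) = 3*I*√21 ≈ 13.748*I)
z = 225365 (z = 685*329 = 225365)
k(d) = (225365 + d)/(d + 3*I*√21) (k(d) = (d + 225365)/(d + 3*I*√21) = (225365 + d)/(d + 3*I*√21))
-k(-654) = -(225365 - 654)/(-654 + 3*I*√21) = -224711/(-654 + 3*I*√21)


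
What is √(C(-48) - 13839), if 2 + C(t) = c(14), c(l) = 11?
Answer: I*√13830 ≈ 117.6*I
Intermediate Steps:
C(t) = 9 (C(t) = -2 + 11 = 9)
√(C(-48) - 13839) = √(9 - 13839) = √(-13830) = I*√13830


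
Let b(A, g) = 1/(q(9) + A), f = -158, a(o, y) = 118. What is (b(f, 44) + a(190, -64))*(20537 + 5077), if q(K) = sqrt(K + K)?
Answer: 37697020290/12473 - 38421*sqrt(2)/12473 ≈ 3.0223e+6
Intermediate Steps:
q(K) = sqrt(2)*sqrt(K) (q(K) = sqrt(2*K) = sqrt(2)*sqrt(K))
b(A, g) = 1/(A + 3*sqrt(2)) (b(A, g) = 1/(sqrt(2)*sqrt(9) + A) = 1/(sqrt(2)*3 + A) = 1/(3*sqrt(2) + A) = 1/(A + 3*sqrt(2)))
(b(f, 44) + a(190, -64))*(20537 + 5077) = (1/(-158 + 3*sqrt(2)) + 118)*(20537 + 5077) = (118 + 1/(-158 + 3*sqrt(2)))*25614 = 3022452 + 25614/(-158 + 3*sqrt(2))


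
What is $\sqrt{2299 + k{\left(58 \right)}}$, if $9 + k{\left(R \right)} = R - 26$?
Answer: $3 \sqrt{258} \approx 48.187$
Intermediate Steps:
$k{\left(R \right)} = -35 + R$ ($k{\left(R \right)} = -9 + \left(R - 26\right) = -9 + \left(-26 + R\right) = -35 + R$)
$\sqrt{2299 + k{\left(58 \right)}} = \sqrt{2299 + \left(-35 + 58\right)} = \sqrt{2299 + 23} = \sqrt{2322} = 3 \sqrt{258}$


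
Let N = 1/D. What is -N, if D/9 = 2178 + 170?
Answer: -1/21132 ≈ -4.7322e-5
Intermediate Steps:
D = 21132 (D = 9*(2178 + 170) = 9*2348 = 21132)
N = 1/21132 ≈ 4.7322e-5
-N = -1*1/21132 = -1/21132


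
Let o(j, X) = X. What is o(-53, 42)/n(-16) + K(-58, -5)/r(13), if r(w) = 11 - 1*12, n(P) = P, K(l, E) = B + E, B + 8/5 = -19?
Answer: 919/40 ≈ 22.975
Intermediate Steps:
B = -103/5 (B = -8/5 - 19 = -103/5 ≈ -20.600)
K(l, E) = -103/5 + E
r(w) = -1 (r(w) = 11 - 12 = -1)
o(-53, 42)/n(-16) + K(-58, -5)/r(13) = 42/(-16) + (-103/5 - 5)/(-1) = 42*(-1/16) - 128/5*(-1) = -21/8 + 128/5 = 919/40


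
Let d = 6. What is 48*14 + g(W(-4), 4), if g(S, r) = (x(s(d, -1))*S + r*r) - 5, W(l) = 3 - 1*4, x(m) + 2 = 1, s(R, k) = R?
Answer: 684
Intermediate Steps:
x(m) = -1 (x(m) = -2 + 1 = -1)
W(l) = -1 (W(l) = 3 - 4 = -1)
g(S, r) = -5 + r² - S (g(S, r) = (-S + r*r) - 5 = (-S + r²) - 5 = (r² - S) - 5 = -5 + r² - S)
48*14 + g(W(-4), 4) = 48*14 + (-5 + 4² - 1*(-1)) = 672 + (-5 + 16 + 1) = 672 + 12 = 684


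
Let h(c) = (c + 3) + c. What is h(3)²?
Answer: 81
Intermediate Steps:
h(c) = 3 + 2*c (h(c) = (3 + c) + c = 3 + 2*c)
h(3)² = (3 + 2*3)² = (3 + 6)² = 9² = 81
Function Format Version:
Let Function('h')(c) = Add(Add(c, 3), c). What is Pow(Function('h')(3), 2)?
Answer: 81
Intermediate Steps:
Function('h')(c) = Add(3, Mul(2, c)) (Function('h')(c) = Add(Add(3, c), c) = Add(3, Mul(2, c)))
Pow(Function('h')(3), 2) = Pow(Add(3, Mul(2, 3)), 2) = Pow(Add(3, 6), 2) = Pow(9, 2) = 81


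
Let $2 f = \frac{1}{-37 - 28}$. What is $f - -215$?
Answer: $\frac{27949}{130} \approx 214.99$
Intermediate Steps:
$f = - \frac{1}{130}$ ($f = \frac{1}{2 \left(-37 - 28\right)} = \frac{1}{2 \left(-65\right)} = \frac{1}{2} \left(- \frac{1}{65}\right) = - \frac{1}{130} \approx -0.0076923$)
$f - -215 = - \frac{1}{130} - -215 = - \frac{1}{130} + 215 = \frac{27949}{130}$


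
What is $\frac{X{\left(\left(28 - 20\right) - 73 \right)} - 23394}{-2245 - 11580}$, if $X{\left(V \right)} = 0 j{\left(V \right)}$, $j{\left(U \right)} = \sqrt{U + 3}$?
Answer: $\frac{3342}{1975} \approx 1.6922$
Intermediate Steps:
$j{\left(U \right)} = \sqrt{3 + U}$
$X{\left(V \right)} = 0$ ($X{\left(V \right)} = 0 \sqrt{3 + V} = 0$)
$\frac{X{\left(\left(28 - 20\right) - 73 \right)} - 23394}{-2245 - 11580} = \frac{0 - 23394}{-2245 - 11580} = \frac{0 - 23394}{-13825} = \left(0 - 23394\right) \left(- \frac{1}{13825}\right) = \left(-23394\right) \left(- \frac{1}{13825}\right) = \frac{3342}{1975}$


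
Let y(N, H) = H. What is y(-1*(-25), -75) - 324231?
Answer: -324306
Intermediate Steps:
y(-1*(-25), -75) - 324231 = -75 - 324231 = -324306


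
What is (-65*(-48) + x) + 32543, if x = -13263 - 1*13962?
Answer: 8438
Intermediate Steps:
x = -27225 (x = -13263 - 13962 = -27225)
(-65*(-48) + x) + 32543 = (-65*(-48) - 27225) + 32543 = (3120 - 27225) + 32543 = -24105 + 32543 = 8438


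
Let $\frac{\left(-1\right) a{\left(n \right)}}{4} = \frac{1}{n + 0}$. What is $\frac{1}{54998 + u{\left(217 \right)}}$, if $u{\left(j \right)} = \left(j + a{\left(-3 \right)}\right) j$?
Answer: $\frac{3}{307129} \approx 9.7679 \cdot 10^{-6}$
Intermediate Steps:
$a{\left(n \right)} = - \frac{4}{n}$ ($a{\left(n \right)} = - \frac{4}{n + 0} = - \frac{4}{n}$)
$u{\left(j \right)} = j \left(\frac{4}{3} + j\right)$ ($u{\left(j \right)} = \left(j - \frac{4}{-3}\right) j = \left(j - - \frac{4}{3}\right) j = \left(j + \frac{4}{3}\right) j = \left(\frac{4}{3} + j\right) j = j \left(\frac{4}{3} + j\right)$)
$\frac{1}{54998 + u{\left(217 \right)}} = \frac{1}{54998 + \frac{1}{3} \cdot 217 \left(4 + 3 \cdot 217\right)} = \frac{1}{54998 + \frac{1}{3} \cdot 217 \left(4 + 651\right)} = \frac{1}{54998 + \frac{1}{3} \cdot 217 \cdot 655} = \frac{1}{54998 + \frac{142135}{3}} = \frac{1}{\frac{307129}{3}} = \frac{3}{307129}$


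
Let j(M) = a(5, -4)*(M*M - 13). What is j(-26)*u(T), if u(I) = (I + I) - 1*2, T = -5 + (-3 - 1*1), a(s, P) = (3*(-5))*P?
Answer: -795600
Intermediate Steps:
a(s, P) = -15*P
T = -9 (T = -5 + (-3 - 1) = -5 - 4 = -9)
u(I) = -2 + 2*I (u(I) = 2*I - 2 = -2 + 2*I)
j(M) = -780 + 60*M² (j(M) = (-15*(-4))*(M*M - 13) = 60*(M² - 13) = 60*(-13 + M²) = -780 + 60*M²)
j(-26)*u(T) = (-780 + 60*(-26)²)*(-2 + 2*(-9)) = (-780 + 60*676)*(-2 - 18) = (-780 + 40560)*(-20) = 39780*(-20) = -795600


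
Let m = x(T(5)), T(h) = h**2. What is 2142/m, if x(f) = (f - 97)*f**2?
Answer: -119/2500 ≈ -0.047600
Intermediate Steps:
x(f) = f**2*(-97 + f) (x(f) = (-97 + f)*f**2 = f**2*(-97 + f))
m = -45000 (m = (5**2)**2*(-97 + 5**2) = 25**2*(-97 + 25) = 625*(-72) = -45000)
2142/m = 2142/(-45000) = 2142*(-1/45000) = -119/2500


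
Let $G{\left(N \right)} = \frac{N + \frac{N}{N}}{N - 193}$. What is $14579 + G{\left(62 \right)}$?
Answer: $\frac{1909786}{131} \approx 14579.0$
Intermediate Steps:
$G{\left(N \right)} = \frac{1 + N}{-193 + N}$ ($G{\left(N \right)} = \frac{N + 1}{-193 + N} = \frac{1 + N}{-193 + N}$)
$14579 + G{\left(62 \right)} = 14579 + \frac{1 + 62}{-193 + 62} = 14579 + \frac{1}{-131} \cdot 63 = 14579 - \frac{63}{131} = \frac{1909786}{131}$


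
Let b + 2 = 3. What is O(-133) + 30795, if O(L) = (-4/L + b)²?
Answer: 544751524/17689 ≈ 30796.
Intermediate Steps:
b = 1 (b = -2 + 3 = 1)
O(L) = (1 - 4/L)² (O(L) = (-4/L + 1)² = (1 - 4/L)²)
O(-133) + 30795 = (-4 - 133)²/(-133)² + 30795 = (1/17689)*(-137)² + 30795 = (1/17689)*18769 + 30795 = 18769/17689 + 30795 = 544751524/17689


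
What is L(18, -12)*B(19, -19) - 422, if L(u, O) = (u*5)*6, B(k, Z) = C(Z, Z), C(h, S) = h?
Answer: -10682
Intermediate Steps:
B(k, Z) = Z
L(u, O) = 30*u (L(u, O) = (5*u)*6 = 30*u)
L(18, -12)*B(19, -19) - 422 = (30*18)*(-19) - 422 = 540*(-19) - 422 = -10260 - 422 = -10682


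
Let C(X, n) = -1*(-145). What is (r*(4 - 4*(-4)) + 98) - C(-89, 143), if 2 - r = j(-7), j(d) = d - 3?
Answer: 193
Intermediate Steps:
j(d) = -3 + d
r = 12 (r = 2 - (-3 - 7) = 2 - 1*(-10) = 2 + 10 = 12)
C(X, n) = 145
(r*(4 - 4*(-4)) + 98) - C(-89, 143) = (12*(4 - 4*(-4)) + 98) - 1*145 = (12*(4 + 16) + 98) - 145 = (12*20 + 98) - 145 = (240 + 98) - 145 = 338 - 145 = 193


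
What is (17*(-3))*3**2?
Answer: -459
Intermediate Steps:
(17*(-3))*3**2 = -51*9 = -459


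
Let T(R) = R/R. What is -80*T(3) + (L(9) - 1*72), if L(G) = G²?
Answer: -71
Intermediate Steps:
T(R) = 1
-80*T(3) + (L(9) - 1*72) = -80*1 + (9² - 1*72) = -80 + (81 - 72) = -80 + 9 = -71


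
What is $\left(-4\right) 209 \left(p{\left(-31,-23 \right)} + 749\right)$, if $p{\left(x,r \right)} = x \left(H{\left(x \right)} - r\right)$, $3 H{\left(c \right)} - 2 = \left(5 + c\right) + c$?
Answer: $- \frac{1515668}{3} \approx -5.0522 \cdot 10^{5}$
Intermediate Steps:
$H{\left(c \right)} = \frac{7}{3} + \frac{2 c}{3}$ ($H{\left(c \right)} = \frac{2}{3} + \frac{\left(5 + c\right) + c}{3} = \frac{2}{3} + \frac{5 + 2 c}{3} = \frac{2}{3} + \left(\frac{5}{3} + \frac{2 c}{3}\right) = \frac{7}{3} + \frac{2 c}{3}$)
$p{\left(x,r \right)} = x \left(\frac{7}{3} - r + \frac{2 x}{3}\right)$ ($p{\left(x,r \right)} = x \left(\left(\frac{7}{3} + \frac{2 x}{3}\right) - r\right) = x \left(\frac{7}{3} - r + \frac{2 x}{3}\right)$)
$\left(-4\right) 209 \left(p{\left(-31,-23 \right)} + 749\right) = \left(-4\right) 209 \left(\frac{1}{3} \left(-31\right) \left(7 - -69 + 2 \left(-31\right)\right) + 749\right) = - 836 \left(\frac{1}{3} \left(-31\right) \left(7 + 69 - 62\right) + 749\right) = - 836 \left(\frac{1}{3} \left(-31\right) 14 + 749\right) = - 836 \left(- \frac{434}{3} + 749\right) = \left(-836\right) \frac{1813}{3} = - \frac{1515668}{3}$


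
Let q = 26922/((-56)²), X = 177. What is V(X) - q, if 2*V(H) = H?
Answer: 17901/224 ≈ 79.915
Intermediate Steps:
V(H) = H/2
q = 1923/224 (q = 26922/3136 = 26922*(1/3136) = 1923/224 ≈ 8.5848)
V(X) - q = (½)*177 - 1*1923/224 = 177/2 - 1923/224 = 17901/224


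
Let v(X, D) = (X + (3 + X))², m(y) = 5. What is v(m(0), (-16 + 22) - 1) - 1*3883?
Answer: -3714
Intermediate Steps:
v(X, D) = (3 + 2*X)²
v(m(0), (-16 + 22) - 1) - 1*3883 = (3 + 2*5)² - 1*3883 = (3 + 10)² - 3883 = 13² - 3883 = 169 - 3883 = -3714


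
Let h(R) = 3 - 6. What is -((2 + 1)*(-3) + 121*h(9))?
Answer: 372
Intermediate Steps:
h(R) = -3
-((2 + 1)*(-3) + 121*h(9)) = -((2 + 1)*(-3) + 121*(-3)) = -(3*(-3) - 363) = -(-9 - 363) = -1*(-372) = 372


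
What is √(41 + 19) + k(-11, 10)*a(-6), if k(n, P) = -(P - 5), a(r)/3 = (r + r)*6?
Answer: 1080 + 2*√15 ≈ 1087.7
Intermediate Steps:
a(r) = 36*r (a(r) = 3*((r + r)*6) = 3*((2*r)*6) = 3*(12*r) = 36*r)
k(n, P) = 5 - P (k(n, P) = -(-5 + P) = 5 - P)
√(41 + 19) + k(-11, 10)*a(-6) = √(41 + 19) + (5 - 1*10)*(36*(-6)) = √60 + (5 - 10)*(-216) = 2*√15 - 5*(-216) = 2*√15 + 1080 = 1080 + 2*√15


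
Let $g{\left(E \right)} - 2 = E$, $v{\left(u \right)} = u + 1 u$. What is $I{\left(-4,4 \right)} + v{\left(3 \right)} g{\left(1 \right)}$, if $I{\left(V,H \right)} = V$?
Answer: $14$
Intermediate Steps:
$v{\left(u \right)} = 2 u$ ($v{\left(u \right)} = u + u = 2 u$)
$g{\left(E \right)} = 2 + E$
$I{\left(-4,4 \right)} + v{\left(3 \right)} g{\left(1 \right)} = -4 + 2 \cdot 3 \left(2 + 1\right) = -4 + 6 \cdot 3 = -4 + 18 = 14$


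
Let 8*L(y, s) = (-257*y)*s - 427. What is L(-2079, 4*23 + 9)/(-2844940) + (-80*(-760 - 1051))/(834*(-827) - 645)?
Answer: -362073836549/140288665230 ≈ -2.5809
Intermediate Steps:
L(y, s) = -427/8 - 257*s*y/8 (L(y, s) = ((-257*y)*s - 427)/8 = (-257*s*y - 427)/8 = (-427 - 257*s*y)/8 = -427/8 - 257*s*y/8)
L(-2079, 4*23 + 9)/(-2844940) + (-80*(-760 - 1051))/(834*(-827) - 645) = (-427/8 - 257/8*(4*23 + 9)*(-2079))/(-2844940) + (-80*(-760 - 1051))/(834*(-827) - 645) = (-427/8 - 257/8*(92 + 9)*(-2079))*(-1/2844940) + (-80*(-1811))/(-689718 - 645) = (-427/8 - 257/8*101*(-2079))*(-1/2844940) + 144880/(-690363) = (-427/8 + 53964603/8)*(-1/2844940) + 144880*(-1/690363) = 6745522*(-1/2844940) - 144880/690363 = -481823/203210 - 144880/690363 = -362073836549/140288665230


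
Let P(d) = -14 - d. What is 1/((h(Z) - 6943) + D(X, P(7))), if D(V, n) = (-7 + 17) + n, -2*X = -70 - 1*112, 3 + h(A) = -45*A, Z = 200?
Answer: -1/15957 ≈ -6.2668e-5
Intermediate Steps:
h(A) = -3 - 45*A
X = 91 (X = -(-70 - 1*112)/2 = -(-70 - 112)/2 = -½*(-182) = 91)
D(V, n) = 10 + n
1/((h(Z) - 6943) + D(X, P(7))) = 1/(((-3 - 45*200) - 6943) + (10 + (-14 - 1*7))) = 1/(((-3 - 9000) - 6943) + (10 + (-14 - 7))) = 1/((-9003 - 6943) + (10 - 21)) = 1/(-15946 - 11) = 1/(-15957) = -1/15957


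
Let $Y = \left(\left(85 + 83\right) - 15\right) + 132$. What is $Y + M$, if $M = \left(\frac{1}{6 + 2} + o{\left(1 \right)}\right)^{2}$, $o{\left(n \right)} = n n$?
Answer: $\frac{18321}{64} \approx 286.27$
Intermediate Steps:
$o{\left(n \right)} = n^{2}$
$Y = 285$ ($Y = \left(168 - 15\right) + 132 = 153 + 132 = 285$)
$M = \frac{81}{64}$ ($M = \left(\frac{1}{6 + 2} + 1^{2}\right)^{2} = \left(\frac{1}{8} + 1\right)^{2} = \left(\frac{9}{8}\right)^{2} = \frac{81}{64} \approx 1.2656$)
$Y + M = 285 + \frac{81}{64} = \frac{18321}{64}$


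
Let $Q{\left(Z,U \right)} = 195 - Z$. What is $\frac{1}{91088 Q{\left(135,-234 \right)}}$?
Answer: $\frac{1}{5465280} \approx 1.8297 \cdot 10^{-7}$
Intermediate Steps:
$\frac{1}{91088 Q{\left(135,-234 \right)}} = \frac{1}{91088 \left(195 - 135\right)} = \frac{1}{91088 \cdot 60} = \frac{1}{91088} \cdot \frac{1}{60} = \frac{1}{5465280}$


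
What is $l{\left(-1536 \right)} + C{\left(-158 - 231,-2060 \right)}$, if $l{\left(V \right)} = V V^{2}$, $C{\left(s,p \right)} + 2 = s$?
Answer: $-3623879047$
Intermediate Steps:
$C{\left(s,p \right)} = -2 + s$
$l{\left(V \right)} = V^{3}$
$l{\left(-1536 \right)} + C{\left(-158 - 231,-2060 \right)} = \left(-1536\right)^{3} - 391 = -3623878656 - 391 = -3623879047$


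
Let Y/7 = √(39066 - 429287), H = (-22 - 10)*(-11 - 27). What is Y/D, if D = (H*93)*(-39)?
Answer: -7*I*√2309/339264 ≈ -0.00099145*I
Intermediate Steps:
H = 1216 (H = -32*(-38) = 1216)
D = -4410432 (D = (1216*93)*(-39) = 113088*(-39) = -4410432)
Y = 91*I*√2309 (Y = 7*√(39066 - 429287) = 7*√(-390221) = 7*(13*I*√2309) = 91*I*√2309 ≈ 4372.7*I)
Y/D = (91*I*√2309)/(-4410432) = (91*I*√2309)*(-1/4410432) = -7*I*√2309/339264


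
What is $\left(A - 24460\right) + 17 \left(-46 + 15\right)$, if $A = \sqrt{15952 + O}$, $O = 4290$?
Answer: $-24987 + \sqrt{20242} \approx -24845.0$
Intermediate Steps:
$A = \sqrt{20242}$ ($A = \sqrt{15952 + 4290} = \sqrt{20242} \approx 142.27$)
$\left(A - 24460\right) + 17 \left(-46 + 15\right) = \left(\sqrt{20242} - 24460\right) + 17 \left(-46 + 15\right) = \left(-24460 + \sqrt{20242}\right) + 17 \left(-31\right) = \left(-24460 + \sqrt{20242}\right) - 527 = -24987 + \sqrt{20242}$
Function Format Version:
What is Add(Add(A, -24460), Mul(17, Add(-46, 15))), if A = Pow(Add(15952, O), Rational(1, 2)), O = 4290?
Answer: Add(-24987, Pow(20242, Rational(1, 2))) ≈ -24845.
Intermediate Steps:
A = Pow(20242, Rational(1, 2)) (A = Pow(Add(15952, 4290), Rational(1, 2)) = Pow(20242, Rational(1, 2)) ≈ 142.27)
Add(Add(A, -24460), Mul(17, Add(-46, 15))) = Add(Add(Pow(20242, Rational(1, 2)), -24460), Mul(17, Add(-46, 15))) = Add(Add(-24460, Pow(20242, Rational(1, 2))), Mul(17, -31)) = Add(Add(-24460, Pow(20242, Rational(1, 2))), -527) = Add(-24987, Pow(20242, Rational(1, 2)))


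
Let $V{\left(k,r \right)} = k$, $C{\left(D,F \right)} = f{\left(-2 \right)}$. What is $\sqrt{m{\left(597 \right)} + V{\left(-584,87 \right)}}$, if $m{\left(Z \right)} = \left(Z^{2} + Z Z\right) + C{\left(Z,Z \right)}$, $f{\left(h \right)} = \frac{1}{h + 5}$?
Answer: $\frac{\sqrt{6410109}}{3} \approx 843.94$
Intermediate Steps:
$f{\left(h \right)} = \frac{1}{5 + h}$
$C{\left(D,F \right)} = \frac{1}{3}$ ($C{\left(D,F \right)} = \frac{1}{5 - 2} = \frac{1}{3}$)
$m{\left(Z \right)} = \frac{1}{3} + 2 Z^{2}$ ($m{\left(Z \right)} = \left(Z^{2} + Z Z\right) + \frac{1}{3} = \left(Z^{2} + Z^{2}\right) + \frac{1}{3} = 2 Z^{2} + \frac{1}{3} = \frac{1}{3} + 2 Z^{2}$)
$\sqrt{m{\left(597 \right)} + V{\left(-584,87 \right)}} = \sqrt{\left(\frac{1}{3} + 2 \cdot 597^{2}\right) - 584} = \sqrt{\left(\frac{1}{3} + 2 \cdot 356409\right) - 584} = \sqrt{\left(\frac{1}{3} + 712818\right) - 584} = \sqrt{\frac{2138455}{3} - 584} = \sqrt{\frac{2136703}{3}} = \frac{\sqrt{6410109}}{3}$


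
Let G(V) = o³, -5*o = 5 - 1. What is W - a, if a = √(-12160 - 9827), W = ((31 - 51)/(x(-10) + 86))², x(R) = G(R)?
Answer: 1562500/28547649 - 3*I*√2443 ≈ 0.054733 - 148.28*I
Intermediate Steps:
o = -⅘ (o = -(5 - 1)/5 = -⅕*4 = -⅘ ≈ -0.80000)
G(V) = -64/125 (G(V) = (-⅘)³ = -64/125)
x(R) = -64/125
W = 1562500/28547649 (W = ((31 - 51)/(-64/125 + 86))² = (-20/10686/125)² = (-20*125/10686)² = (-1250/5343)² = 1562500/28547649 ≈ 0.054733)
a = 3*I*√2443 (a = √(-21987) = 3*I*√2443 ≈ 148.28*I)
W - a = 1562500/28547649 - 3*I*√2443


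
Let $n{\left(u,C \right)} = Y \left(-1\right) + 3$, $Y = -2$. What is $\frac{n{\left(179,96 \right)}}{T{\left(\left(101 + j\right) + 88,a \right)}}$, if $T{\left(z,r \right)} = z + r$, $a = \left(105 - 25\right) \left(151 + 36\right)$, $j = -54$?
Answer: $\frac{1}{3019} \approx 0.00033124$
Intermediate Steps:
$n{\left(u,C \right)} = 5$ ($n{\left(u,C \right)} = \left(-2\right) \left(-1\right) + 3 = 2 + 3 = 5$)
$a = 14960$ ($a = 80 \cdot 187 = 14960$)
$T{\left(z,r \right)} = r + z$
$\frac{n{\left(179,96 \right)}}{T{\left(\left(101 + j\right) + 88,a \right)}} = \frac{5}{14960 + \left(\left(101 - 54\right) + 88\right)} = \frac{5}{14960 + \left(47 + 88\right)} = \frac{5}{14960 + 135} = \frac{5}{15095} = 5 \cdot \frac{1}{15095} = \frac{1}{3019}$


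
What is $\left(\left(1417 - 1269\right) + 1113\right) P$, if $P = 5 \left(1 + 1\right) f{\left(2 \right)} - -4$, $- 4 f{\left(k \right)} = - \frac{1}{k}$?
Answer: $\frac{26481}{4} \approx 6620.3$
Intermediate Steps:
$f{\left(k \right)} = \frac{1}{4 k}$ ($f{\left(k \right)} = - \frac{\left(-1\right) \frac{1}{k}}{4} = \frac{1}{4 k}$)
$P = \frac{21}{4}$ ($P = 5 \left(1 + 1\right) \frac{1}{4 \cdot 2} - -4 = 5 \cdot 2 \cdot \frac{1}{4} \cdot \frac{1}{2} + 4 = 5 \cdot 2 \cdot \frac{1}{8} + 4 = 5 \cdot \frac{1}{4} + 4 = \frac{5}{4} + 4 = \frac{21}{4} \approx 5.25$)
$\left(\left(1417 - 1269\right) + 1113\right) P = \left(\left(1417 - 1269\right) + 1113\right) \frac{21}{4} = \left(148 + 1113\right) \frac{21}{4} = 1261 \cdot \frac{21}{4} = \frac{26481}{4}$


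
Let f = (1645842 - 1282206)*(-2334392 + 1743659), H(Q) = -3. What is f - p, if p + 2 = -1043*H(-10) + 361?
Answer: -214811788676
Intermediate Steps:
p = 3488 (p = -2 + (-1043*(-3) + 361) = -2 + (3129 + 361) = -2 + 3490 = 3488)
f = -214811785188 (f = 363636*(-590733) = -214811785188)
f - p = -214811785188 - 1*3488 = -214811785188 - 3488 = -214811788676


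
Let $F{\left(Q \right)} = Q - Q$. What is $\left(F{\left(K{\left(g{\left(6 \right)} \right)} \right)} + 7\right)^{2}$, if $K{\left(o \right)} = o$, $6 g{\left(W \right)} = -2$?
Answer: $49$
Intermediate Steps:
$g{\left(W \right)} = - \frac{1}{3}$ ($g{\left(W \right)} = \frac{1}{6} \left(-2\right) = - \frac{1}{3}$)
$F{\left(Q \right)} = 0$
$\left(F{\left(K{\left(g{\left(6 \right)} \right)} \right)} + 7\right)^{2} = \left(0 + 7\right)^{2} = 7^{2} = 49$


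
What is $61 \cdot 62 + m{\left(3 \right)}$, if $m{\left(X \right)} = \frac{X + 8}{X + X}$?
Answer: $\frac{22703}{6} \approx 3783.8$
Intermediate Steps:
$m{\left(X \right)} = \frac{8 + X}{2 X}$
$61 \cdot 62 + m{\left(3 \right)} = 61 \cdot 62 + \frac{8 + 3}{2 \cdot 3} = 3782 + \frac{1}{2} \cdot \frac{1}{3} \cdot 11 = 3782 + \frac{11}{6} = \frac{22703}{6}$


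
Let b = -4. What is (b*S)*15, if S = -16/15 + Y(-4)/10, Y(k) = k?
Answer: 88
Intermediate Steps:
S = -22/15 (S = -16/15 - 4/10 = -16*1/15 - 4*⅒ = -16/15 - ⅖ = -22/15 ≈ -1.4667)
(b*S)*15 = -4*(-22/15)*15 = (88/15)*15 = 88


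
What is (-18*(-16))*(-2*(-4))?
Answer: 2304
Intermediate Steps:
(-18*(-16))*(-2*(-4)) = 288*8 = 2304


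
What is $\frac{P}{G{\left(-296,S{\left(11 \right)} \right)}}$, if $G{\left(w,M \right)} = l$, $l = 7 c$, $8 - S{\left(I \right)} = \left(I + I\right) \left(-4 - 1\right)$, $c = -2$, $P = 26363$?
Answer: $- \frac{26363}{14} \approx -1883.1$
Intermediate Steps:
$S{\left(I \right)} = 8 + 10 I$ ($S{\left(I \right)} = 8 - \left(I + I\right) \left(-4 - 1\right) = 8 - 2 I \left(-5\right) = 8 - - 10 I = 8 + 10 I$)
$l = -14$ ($l = 7 \left(-2\right) = -14$)
$G{\left(w,M \right)} = -14$
$\frac{P}{G{\left(-296,S{\left(11 \right)} \right)}} = \frac{26363}{-14} = 26363 \left(- \frac{1}{14}\right) = - \frac{26363}{14}$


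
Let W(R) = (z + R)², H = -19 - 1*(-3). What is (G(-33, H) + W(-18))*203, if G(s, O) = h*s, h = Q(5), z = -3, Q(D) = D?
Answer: 56028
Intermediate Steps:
h = 5
H = -16 (H = -19 + 3 = -16)
G(s, O) = 5*s
W(R) = (-3 + R)²
(G(-33, H) + W(-18))*203 = (5*(-33) + (-3 - 18)²)*203 = (-165 + (-21)²)*203 = (-165 + 441)*203 = 276*203 = 56028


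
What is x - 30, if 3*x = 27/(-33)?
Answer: -333/11 ≈ -30.273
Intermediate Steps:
x = -3/11 (x = (27/(-33))/3 = (27*(-1/33))/3 = (1/3)*(-9/11) = -3/11 ≈ -0.27273)
x - 30 = -3/11 - 30 = -333/11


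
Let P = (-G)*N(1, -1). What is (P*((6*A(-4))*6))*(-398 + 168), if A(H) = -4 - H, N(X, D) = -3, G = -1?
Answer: 0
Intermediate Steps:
P = -3 (P = -1*(-1)*(-3) = 1*(-3) = -3)
(P*((6*A(-4))*6))*(-398 + 168) = (-3*6*(-4 - 1*(-4))*6)*(-398 + 168) = -3*6*(-4 + 4)*6*(-230) = -3*6*0*6*(-230) = -0*6*(-230) = -3*0*(-230) = 0*(-230) = 0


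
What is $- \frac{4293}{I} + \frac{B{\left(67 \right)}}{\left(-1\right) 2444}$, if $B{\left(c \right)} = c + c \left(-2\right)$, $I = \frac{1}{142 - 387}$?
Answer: $\frac{2570562607}{2444} \approx 1.0518 \cdot 10^{6}$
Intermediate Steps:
$I = - \frac{1}{245}$ ($I = \frac{1}{-245} = - \frac{1}{245} \approx -0.0040816$)
$B{\left(c \right)} = - c$ ($B{\left(c \right)} = c - 2 c = - c$)
$- \frac{4293}{I} + \frac{B{\left(67 \right)}}{\left(-1\right) 2444} = - \frac{4293}{- \frac{1}{245}} + \frac{\left(-1\right) 67}{\left(-1\right) 2444} = \left(-4293\right) \left(-245\right) - \frac{67}{-2444} = 1051785 - - \frac{67}{2444} = 1051785 + \frac{67}{2444} = \frac{2570562607}{2444}$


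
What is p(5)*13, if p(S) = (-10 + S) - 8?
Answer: -169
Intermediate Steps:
p(S) = -18 + S
p(5)*13 = (-18 + 5)*13 = -13*13 = -169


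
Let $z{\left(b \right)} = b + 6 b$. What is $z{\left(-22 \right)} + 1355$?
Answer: $1201$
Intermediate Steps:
$z{\left(b \right)} = 7 b$
$z{\left(-22 \right)} + 1355 = 7 \left(-22\right) + 1355 = -154 + 1355 = 1201$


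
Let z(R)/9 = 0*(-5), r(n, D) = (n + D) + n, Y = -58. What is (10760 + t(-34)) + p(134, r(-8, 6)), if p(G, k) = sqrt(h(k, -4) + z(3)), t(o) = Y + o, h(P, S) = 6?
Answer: 10668 + sqrt(6) ≈ 10670.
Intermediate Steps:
r(n, D) = D + 2*n (r(n, D) = (D + n) + n = D + 2*n)
z(R) = 0 (z(R) = 9*(0*(-5)) = 9*0 = 0)
t(o) = -58 + o
p(G, k) = sqrt(6) (p(G, k) = sqrt(6 + 0) = sqrt(6))
(10760 + t(-34)) + p(134, r(-8, 6)) = (10760 + (-58 - 34)) + sqrt(6) = (10760 - 92) + sqrt(6) = 10668 + sqrt(6)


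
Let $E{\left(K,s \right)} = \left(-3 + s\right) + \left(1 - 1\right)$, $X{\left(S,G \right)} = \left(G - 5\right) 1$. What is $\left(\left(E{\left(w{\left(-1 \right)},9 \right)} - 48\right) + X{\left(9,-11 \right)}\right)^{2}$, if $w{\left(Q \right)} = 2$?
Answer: $3364$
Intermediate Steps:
$X{\left(S,G \right)} = -5 + G$ ($X{\left(S,G \right)} = \left(-5 + G\right) 1 = -5 + G$)
$E{\left(K,s \right)} = -3 + s$ ($E{\left(K,s \right)} = \left(-3 + s\right) + 0 = -3 + s$)
$\left(\left(E{\left(w{\left(-1 \right)},9 \right)} - 48\right) + X{\left(9,-11 \right)}\right)^{2} = \left(\left(\left(-3 + 9\right) - 48\right) - 16\right)^{2} = \left(\left(6 - 48\right) - 16\right)^{2} = \left(-42 - 16\right)^{2} = \left(-58\right)^{2} = 3364$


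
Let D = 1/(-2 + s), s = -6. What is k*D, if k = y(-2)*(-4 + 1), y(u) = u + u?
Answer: -3/2 ≈ -1.5000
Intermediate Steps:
y(u) = 2*u
k = 12 (k = (2*(-2))*(-4 + 1) = -4*(-3) = 12)
D = -⅛ (D = 1/(-2 - 6) = 1/(-8) = -⅛ ≈ -0.12500)
k*D = 12*(-⅛) = -3/2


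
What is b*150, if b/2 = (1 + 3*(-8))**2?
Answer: 158700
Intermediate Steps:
b = 1058 (b = 2*(1 + 3*(-8))**2 = 2*(1 - 24)**2 = 2*(-23)**2 = 2*529 = 1058)
b*150 = 1058*150 = 158700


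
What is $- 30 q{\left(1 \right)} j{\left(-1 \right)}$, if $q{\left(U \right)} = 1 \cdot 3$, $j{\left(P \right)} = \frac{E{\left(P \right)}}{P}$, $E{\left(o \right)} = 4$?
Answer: $360$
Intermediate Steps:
$j{\left(P \right)} = \frac{4}{P}$
$q{\left(U \right)} = 3$
$- 30 q{\left(1 \right)} j{\left(-1 \right)} = \left(-30\right) 3 \frac{4}{-1} = - 90 \cdot 4 \left(-1\right) = \left(-90\right) \left(-4\right) = 360$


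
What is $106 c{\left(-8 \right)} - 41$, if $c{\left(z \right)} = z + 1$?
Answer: $-783$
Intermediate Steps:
$c{\left(z \right)} = 1 + z$
$106 c{\left(-8 \right)} - 41 = 106 \left(1 - 8\right) - 41 = 106 \left(-7\right) - 41 = -742 - 41 = -783$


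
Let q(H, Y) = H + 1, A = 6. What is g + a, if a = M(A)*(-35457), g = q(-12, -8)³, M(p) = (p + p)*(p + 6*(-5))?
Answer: 10210285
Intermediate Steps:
M(p) = 2*p*(-30 + p) (M(p) = (2*p)*(p - 30) = (2*p)*(-30 + p) = 2*p*(-30 + p))
q(H, Y) = 1 + H
g = -1331 (g = (1 - 12)³ = (-11)³ = -1331)
a = 10211616 (a = (2*6*(-30 + 6))*(-35457) = (2*6*(-24))*(-35457) = -288*(-35457) = 10211616)
g + a = -1331 + 10211616 = 10210285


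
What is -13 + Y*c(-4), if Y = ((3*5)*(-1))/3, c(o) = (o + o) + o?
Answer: 47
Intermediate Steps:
c(o) = 3*o (c(o) = 2*o + o = 3*o)
Y = -5 (Y = (15*(-1))*(⅓) = -15*⅓ = -5)
-13 + Y*c(-4) = -13 - 15*(-4) = -13 - 5*(-12) = -13 + 60 = 47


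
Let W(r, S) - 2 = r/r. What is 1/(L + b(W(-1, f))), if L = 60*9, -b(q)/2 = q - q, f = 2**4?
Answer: 1/540 ≈ 0.0018519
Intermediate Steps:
f = 16
W(r, S) = 3 (W(r, S) = 2 + r/r = 2 + 1 = 3)
b(q) = 0 (b(q) = -2*(q - q) = -2*0 = 0)
L = 540
1/(L + b(W(-1, f))) = 1/(540 + 0) = 1/540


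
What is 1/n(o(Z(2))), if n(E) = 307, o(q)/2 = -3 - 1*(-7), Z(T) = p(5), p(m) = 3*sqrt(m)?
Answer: 1/307 ≈ 0.0032573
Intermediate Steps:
Z(T) = 3*sqrt(5)
o(q) = 8 (o(q) = 2*(-3 - 1*(-7)) = 2*(-3 + 7) = 2*4 = 8)
1/n(o(Z(2))) = 1/307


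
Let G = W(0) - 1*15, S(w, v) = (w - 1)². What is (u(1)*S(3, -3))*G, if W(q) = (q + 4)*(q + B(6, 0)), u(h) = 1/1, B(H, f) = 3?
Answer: -12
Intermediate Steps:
S(w, v) = (-1 + w)²
u(h) = 1
W(q) = (3 + q)*(4 + q) (W(q) = (q + 4)*(q + 3) = (4 + q)*(3 + q) = (3 + q)*(4 + q))
G = -3 (G = (12 + 0² + 7*0) - 1*15 = (12 + 0 + 0) - 15 = 12 - 15 = -3)
(u(1)*S(3, -3))*G = (1*(-1 + 3)²)*(-3) = (1*2²)*(-3) = (1*4)*(-3) = 4*(-3) = -12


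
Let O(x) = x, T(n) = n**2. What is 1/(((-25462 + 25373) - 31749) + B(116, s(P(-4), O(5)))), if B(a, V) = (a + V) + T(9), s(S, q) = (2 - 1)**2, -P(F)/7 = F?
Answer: -1/31640 ≈ -3.1606e-5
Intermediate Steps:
P(F) = -7*F
s(S, q) = 1 (s(S, q) = 1**2 = 1)
B(a, V) = 81 + V + a (B(a, V) = (a + V) + 9**2 = (V + a) + 81 = 81 + V + a)
1/(((-25462 + 25373) - 31749) + B(116, s(P(-4), O(5)))) = 1/(((-25462 + 25373) - 31749) + (81 + 1 + 116)) = 1/((-89 - 31749) + 198) = 1/(-31838 + 198) = 1/(-31640) = -1/31640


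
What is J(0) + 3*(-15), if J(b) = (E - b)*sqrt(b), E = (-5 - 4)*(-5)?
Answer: -45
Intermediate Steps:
E = 45 (E = -9*(-5) = 45)
J(b) = sqrt(b)*(45 - b) (J(b) = (45 - b)*sqrt(b) = sqrt(b)*(45 - b))
J(0) + 3*(-15) = sqrt(0)*(45 - 1*0) + 3*(-15) = 0*(45 + 0) - 45 = 0*45 - 45 = 0 - 45 = -45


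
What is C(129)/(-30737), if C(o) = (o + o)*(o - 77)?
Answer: -13416/30737 ≈ -0.43648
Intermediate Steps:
C(o) = 2*o*(-77 + o) (C(o) = (2*o)*(-77 + o) = 2*o*(-77 + o))
C(129)/(-30737) = (2*129*(-77 + 129))/(-30737) = (2*129*52)*(-1/30737) = 13416*(-1/30737) = -13416/30737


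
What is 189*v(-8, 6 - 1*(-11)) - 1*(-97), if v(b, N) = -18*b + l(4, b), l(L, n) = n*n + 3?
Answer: 39976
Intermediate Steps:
l(L, n) = 3 + n² (l(L, n) = n² + 3 = 3 + n²)
v(b, N) = 3 + b² - 18*b (v(b, N) = -18*b + (3 + b²) = 3 + b² - 18*b)
189*v(-8, 6 - 1*(-11)) - 1*(-97) = 189*(3 + (-8)² - 18*(-8)) - 1*(-97) = 189*(3 + 64 + 144) + 97 = 189*211 + 97 = 39879 + 97 = 39976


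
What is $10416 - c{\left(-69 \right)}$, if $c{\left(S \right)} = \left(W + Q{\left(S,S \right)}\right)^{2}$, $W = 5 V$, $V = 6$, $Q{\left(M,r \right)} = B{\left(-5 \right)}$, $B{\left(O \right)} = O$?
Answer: $9791$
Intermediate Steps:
$Q{\left(M,r \right)} = -5$
$W = 30$ ($W = 5 \cdot 6 = 30$)
$c{\left(S \right)} = 625$ ($c{\left(S \right)} = \left(30 - 5\right)^{2} = 25^{2} = 625$)
$10416 - c{\left(-69 \right)} = 10416 - 625 = 9791$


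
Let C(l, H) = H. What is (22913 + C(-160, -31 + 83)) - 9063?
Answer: 13902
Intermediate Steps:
(22913 + C(-160, -31 + 83)) - 9063 = (22913 + (-31 + 83)) - 9063 = (22913 + 52) - 9063 = 22965 - 9063 = 13902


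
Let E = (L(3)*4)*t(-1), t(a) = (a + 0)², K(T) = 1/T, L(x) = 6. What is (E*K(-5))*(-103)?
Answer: 2472/5 ≈ 494.40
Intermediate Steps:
t(a) = a²
E = 24 (E = (6*4)*(-1)² = 24*1 = 24)
(E*K(-5))*(-103) = (24/(-5))*(-103) = (24*(-⅕))*(-103) = -24/5*(-103) = 2472/5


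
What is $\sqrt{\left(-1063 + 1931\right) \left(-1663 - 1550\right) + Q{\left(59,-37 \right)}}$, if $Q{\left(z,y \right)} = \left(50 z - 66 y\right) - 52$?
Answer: $2 i \sqrt{695886} \approx 1668.4 i$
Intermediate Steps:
$Q{\left(z,y \right)} = -52 - 66 y + 50 z$ ($Q{\left(z,y \right)} = \left(- 66 y + 50 z\right) - 52 = -52 - 66 y + 50 z$)
$\sqrt{\left(-1063 + 1931\right) \left(-1663 - 1550\right) + Q{\left(59,-37 \right)}} = \sqrt{\left(-1063 + 1931\right) \left(-1663 - 1550\right) - -5340} = \sqrt{868 \left(-3213\right) + \left(-52 + 2442 + 2950\right)} = \sqrt{-2788884 + 5340} = \sqrt{-2783544} = 2 i \sqrt{695886}$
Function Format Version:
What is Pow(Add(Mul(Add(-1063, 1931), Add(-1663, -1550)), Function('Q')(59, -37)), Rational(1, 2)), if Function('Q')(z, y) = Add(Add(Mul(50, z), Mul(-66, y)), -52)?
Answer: Mul(2, I, Pow(695886, Rational(1, 2))) ≈ Mul(1668.4, I)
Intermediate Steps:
Function('Q')(z, y) = Add(-52, Mul(-66, y), Mul(50, z)) (Function('Q')(z, y) = Add(Add(Mul(-66, y), Mul(50, z)), -52) = Add(-52, Mul(-66, y), Mul(50, z)))
Pow(Add(Mul(Add(-1063, 1931), Add(-1663, -1550)), Function('Q')(59, -37)), Rational(1, 2)) = Pow(Add(Mul(Add(-1063, 1931), Add(-1663, -1550)), Add(-52, Mul(-66, -37), Mul(50, 59))), Rational(1, 2)) = Pow(Add(Mul(868, -3213), Add(-52, 2442, 2950)), Rational(1, 2)) = Pow(Add(-2788884, 5340), Rational(1, 2)) = Pow(-2783544, Rational(1, 2)) = Mul(2, I, Pow(695886, Rational(1, 2)))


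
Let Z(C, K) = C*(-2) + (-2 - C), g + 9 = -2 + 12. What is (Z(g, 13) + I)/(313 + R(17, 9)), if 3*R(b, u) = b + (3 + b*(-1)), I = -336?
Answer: -341/314 ≈ -1.0860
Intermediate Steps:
R(b, u) = 1 (R(b, u) = (b + (3 + b*(-1)))/3 = (b + (3 - b))/3 = (⅓)*3 = 1)
g = 1 (g = -9 + (-2 + 12) = -9 + 10 = 1)
Z(C, K) = -2 - 3*C (Z(C, K) = -2*C + (-2 - C) = -2 - 3*C)
(Z(g, 13) + I)/(313 + R(17, 9)) = ((-2 - 3*1) - 336)/(313 + 1) = ((-2 - 3) - 336)/314 = (-5 - 336)*(1/314) = -341*1/314 = -341/314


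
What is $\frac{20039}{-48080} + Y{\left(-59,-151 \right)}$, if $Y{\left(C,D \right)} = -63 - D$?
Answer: $\frac{4211001}{48080} \approx 87.583$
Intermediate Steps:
$\frac{20039}{-48080} + Y{\left(-59,-151 \right)} = \frac{20039}{-48080} - -88 = 20039 \left(- \frac{1}{48080}\right) + \left(-63 + 151\right) = - \frac{20039}{48080} + 88 = \frac{4211001}{48080}$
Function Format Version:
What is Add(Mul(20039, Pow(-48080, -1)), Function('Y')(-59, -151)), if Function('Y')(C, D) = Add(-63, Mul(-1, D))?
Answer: Rational(4211001, 48080) ≈ 87.583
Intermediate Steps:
Add(Mul(20039, Pow(-48080, -1)), Function('Y')(-59, -151)) = Add(Mul(20039, Pow(-48080, -1)), Add(-63, Mul(-1, -151))) = Add(Mul(20039, Rational(-1, 48080)), Add(-63, 151)) = Add(Rational(-20039, 48080), 88) = Rational(4211001, 48080)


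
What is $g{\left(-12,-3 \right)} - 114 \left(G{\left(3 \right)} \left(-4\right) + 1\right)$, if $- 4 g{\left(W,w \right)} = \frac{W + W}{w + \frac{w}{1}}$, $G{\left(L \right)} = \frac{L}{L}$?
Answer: $341$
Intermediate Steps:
$G{\left(L \right)} = 1$
$g{\left(W,w \right)} = - \frac{W}{4 w}$ ($g{\left(W,w \right)} = - \frac{\left(W + W\right) \frac{1}{w + \frac{w}{1}}}{4} = - \frac{2 W \frac{1}{w + w 1}}{4} = - \frac{2 W \frac{1}{w + w}}{4} = - \frac{2 W \frac{1}{2 w}}{4} = - \frac{W \frac{1}{w}}{4} = - \frac{W}{4 w}$)
$g{\left(-12,-3 \right)} - 114 \left(G{\left(3 \right)} \left(-4\right) + 1\right) = \left(- \frac{1}{4}\right) \left(-12\right) \frac{1}{-3} - 114 \left(1 \left(-4\right) + 1\right) = \left(- \frac{1}{4}\right) \left(-12\right) \left(- \frac{1}{3}\right) - 114 \left(-4 + 1\right) = -1 - -342 = -1 + 342 = 341$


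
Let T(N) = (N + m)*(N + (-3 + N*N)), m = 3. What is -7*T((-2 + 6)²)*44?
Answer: -1574188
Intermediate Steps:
T(N) = (3 + N)*(-3 + N + N²) (T(N) = (N + 3)*(N + (-3 + N*N)) = (3 + N)*(N + (-3 + N²)) = (3 + N)*(-3 + N + N²))
-7*T((-2 + 6)²)*44 = -7*(-9 + ((-2 + 6)²)³ + 4*((-2 + 6)²)²)*44 = -7*(-9 + (4²)³ + 4*(4²)²)*44 = -7*(-9 + 16³ + 4*16²)*44 = -7*(-9 + 4096 + 4*256)*44 = -7*(-9 + 4096 + 1024)*44 = -7*5111*44 = -35777*44 = -1574188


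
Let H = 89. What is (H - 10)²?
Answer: 6241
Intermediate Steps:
(H - 10)² = (89 - 10)² = 79² = 6241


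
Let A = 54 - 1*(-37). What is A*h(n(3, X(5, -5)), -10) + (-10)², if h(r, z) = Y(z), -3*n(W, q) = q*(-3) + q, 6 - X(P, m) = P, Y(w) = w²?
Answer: 9200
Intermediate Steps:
X(P, m) = 6 - P
n(W, q) = 2*q/3 (n(W, q) = -(q*(-3) + q)/3 = -(-3*q + q)/3 = -(-2)*q/3 = 2*q/3)
h(r, z) = z²
A = 91 (A = 54 + 37 = 91)
A*h(n(3, X(5, -5)), -10) + (-10)² = 91*(-10)² + (-10)² = 91*100 + 100 = 9100 + 100 = 9200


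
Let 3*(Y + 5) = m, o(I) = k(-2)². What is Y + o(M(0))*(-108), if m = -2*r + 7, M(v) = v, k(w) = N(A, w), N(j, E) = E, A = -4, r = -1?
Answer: -434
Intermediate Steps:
k(w) = w
m = 9 (m = -2*(-1) + 7 = 2 + 7 = 9)
o(I) = 4 (o(I) = (-2)² = 4)
Y = -2 (Y = -5 + (⅓)*9 = -5 + 3 = -2)
Y + o(M(0))*(-108) = -2 + 4*(-108) = -2 - 432 = -434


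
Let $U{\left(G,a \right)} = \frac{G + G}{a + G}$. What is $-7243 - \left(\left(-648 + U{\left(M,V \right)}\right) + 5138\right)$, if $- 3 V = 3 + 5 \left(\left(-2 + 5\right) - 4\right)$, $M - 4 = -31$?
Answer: $- \frac{927069}{79} \approx -11735.0$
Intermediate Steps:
$M = -27$ ($M = 4 - 31 = -27$)
$V = \frac{2}{3}$ ($V = - \frac{3 + 5 \left(\left(-2 + 5\right) - 4\right)}{3} = - \frac{3 + 5 \left(3 - 4\right)}{3} = - \frac{3 + 5 \left(-1\right)}{3} = - \frac{3 - 5}{3} = \left(- \frac{1}{3}\right) \left(-2\right) = \frac{2}{3} \approx 0.66667$)
$U{\left(G,a \right)} = \frac{2 G}{G + a}$
$-7243 - \left(\left(-648 + U{\left(M,V \right)}\right) + 5138\right) = -7243 - \left(\left(-648 + 2 \left(-27\right) \frac{1}{-27 + \frac{2}{3}}\right) + 5138\right) = -7243 - \left(\left(-648 + 2 \left(-27\right) \frac{1}{- \frac{79}{3}}\right) + 5138\right) = -7243 - \left(\left(-648 + 2 \left(-27\right) \left(- \frac{3}{79}\right)\right) + 5138\right) = -7243 - \left(\left(-648 + \frac{162}{79}\right) + 5138\right) = -7243 - \left(- \frac{51030}{79} + 5138\right) = -7243 - \frac{354872}{79} = - \frac{927069}{79}$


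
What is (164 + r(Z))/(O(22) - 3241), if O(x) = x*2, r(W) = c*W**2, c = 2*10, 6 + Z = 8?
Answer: -244/3197 ≈ -0.076322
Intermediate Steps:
Z = 2 (Z = -6 + 8 = 2)
c = 20
r(W) = 20*W**2
O(x) = 2*x
(164 + r(Z))/(O(22) - 3241) = (164 + 20*2**2)/(2*22 - 3241) = (164 + 20*4)/(44 - 3241) = (164 + 80)/(-3197) = 244*(-1/3197) = -244/3197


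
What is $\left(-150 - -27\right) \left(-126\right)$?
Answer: $15498$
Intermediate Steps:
$\left(-150 - -27\right) \left(-126\right) = \left(-150 + 27\right) \left(-126\right) = \left(-123\right) \left(-126\right) = 15498$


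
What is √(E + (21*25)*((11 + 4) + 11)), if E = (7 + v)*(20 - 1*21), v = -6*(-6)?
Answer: √13607 ≈ 116.65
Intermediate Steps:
v = 36
E = -43 (E = (7 + 36)*(20 - 1*21) = 43*(20 - 21) = 43*(-1) = -43)
√(E + (21*25)*((11 + 4) + 11)) = √(-43 + (21*25)*((11 + 4) + 11)) = √(-43 + 525*(15 + 11)) = √(-43 + 525*26) = √(-43 + 13650) = √13607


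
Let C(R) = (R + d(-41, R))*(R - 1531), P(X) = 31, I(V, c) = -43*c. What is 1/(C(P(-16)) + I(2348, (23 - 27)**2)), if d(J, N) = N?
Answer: -1/93688 ≈ -1.0674e-5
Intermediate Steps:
C(R) = 2*R*(-1531 + R) (C(R) = (R + R)*(R - 1531) = (2*R)*(-1531 + R) = 2*R*(-1531 + R))
1/(C(P(-16)) + I(2348, (23 - 27)**2)) = 1/(2*31*(-1531 + 31) - 43*(23 - 27)**2) = 1/(2*31*(-1500) - 43*(-4)**2) = 1/(-93000 - 43*16) = 1/(-93000 - 688) = 1/(-93688) = -1/93688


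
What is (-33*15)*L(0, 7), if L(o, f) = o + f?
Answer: -3465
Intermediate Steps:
L(o, f) = f + o
(-33*15)*L(0, 7) = (-33*15)*(7 + 0) = -495*7 = -3465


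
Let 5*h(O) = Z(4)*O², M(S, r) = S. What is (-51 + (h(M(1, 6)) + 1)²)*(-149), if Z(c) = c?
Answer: 177906/25 ≈ 7116.2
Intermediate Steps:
h(O) = 4*O²/5 (h(O) = (4*O²)/5 = 4*O²/5)
(-51 + (h(M(1, 6)) + 1)²)*(-149) = (-51 + ((⅘)*1² + 1)²)*(-149) = (-51 + ((⅘)*1 + 1)²)*(-149) = (-51 + (⅘ + 1)²)*(-149) = (-51 + (9/5)²)*(-149) = (-51 + 81/25)*(-149) = -1194/25*(-149) = 177906/25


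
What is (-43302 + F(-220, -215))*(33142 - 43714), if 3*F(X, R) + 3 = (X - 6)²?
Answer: 277807492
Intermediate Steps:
F(X, R) = -1 + (-6 + X)²/3 (F(X, R) = -1 + (X - 6)²/3 = -1 + (-6 + X)²/3)
(-43302 + F(-220, -215))*(33142 - 43714) = (-43302 + (-1 + (-6 - 220)²/3))*(33142 - 43714) = (-43302 + (-1 + (⅓)*(-226)²))*(-10572) = (-43302 + (-1 + (⅓)*51076))*(-10572) = (-43302 + (-1 + 51076/3))*(-10572) = (-43302 + 51073/3)*(-10572) = -78833/3*(-10572) = 277807492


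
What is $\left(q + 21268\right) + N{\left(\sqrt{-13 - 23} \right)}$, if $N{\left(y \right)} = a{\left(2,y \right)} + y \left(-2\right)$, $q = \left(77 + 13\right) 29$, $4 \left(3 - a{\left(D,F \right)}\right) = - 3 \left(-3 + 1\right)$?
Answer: $\frac{47759}{2} - 12 i \approx 23880.0 - 12.0 i$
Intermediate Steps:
$a{\left(D,F \right)} = \frac{3}{2}$ ($a{\left(D,F \right)} = 3 - \frac{\left(-3\right) \left(-3 + 1\right)}{4} = 3 - \frac{\left(-3\right) \left(-2\right)}{4} = 3 - \frac{3}{2} = \frac{3}{2}$)
$q = 2610$ ($q = 90 \cdot 29 = 2610$)
$N{\left(y \right)} = \frac{3}{2} - 2 y$ ($N{\left(y \right)} = \frac{3}{2} + y \left(-2\right) = \frac{3}{2} - 2 y$)
$\left(q + 21268\right) + N{\left(\sqrt{-13 - 23} \right)} = \left(2610 + 21268\right) + \left(\frac{3}{2} - 2 \sqrt{-13 - 23}\right) = 23878 + \left(\frac{3}{2} - 2 \sqrt{-36}\right) = 23878 + \left(\frac{3}{2} - 2 \cdot 6 i\right) = 23878 + \left(\frac{3}{2} - 12 i\right) = \frac{47759}{2} - 12 i$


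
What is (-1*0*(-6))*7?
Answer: 0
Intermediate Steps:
(-1*0*(-6))*7 = (0*(-6))*7 = 0*7 = 0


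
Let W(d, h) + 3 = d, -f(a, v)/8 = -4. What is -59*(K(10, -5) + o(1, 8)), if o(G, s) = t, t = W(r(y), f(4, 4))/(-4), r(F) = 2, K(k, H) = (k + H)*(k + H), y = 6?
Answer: -5959/4 ≈ -1489.8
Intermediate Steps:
K(k, H) = (H + k)**2 (K(k, H) = (H + k)*(H + k) = (H + k)**2)
f(a, v) = 32 (f(a, v) = -8*(-4) = 32)
W(d, h) = -3 + d
t = 1/4 (t = (-3 + 2)/(-4) = -1*(-1/4) = 1/4 ≈ 0.25000)
o(G, s) = 1/4
-59*(K(10, -5) + o(1, 8)) = -59*((-5 + 10)**2 + 1/4) = -59*(5**2 + 1/4) = -59*(25 + 1/4) = -59*101/4 = -5959/4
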